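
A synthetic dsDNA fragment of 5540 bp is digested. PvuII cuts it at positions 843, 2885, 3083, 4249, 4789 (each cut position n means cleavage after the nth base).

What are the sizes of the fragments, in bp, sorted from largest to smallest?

Linear molecule, 5 cuts → 6 fragments:
  843 − 0 = 843 bp
  2885 − 843 = 2042 bp
  3083 − 2885 = 198 bp
  4249 − 3083 = 1166 bp
  4789 − 4249 = 540 bp
  5540 − 4789 = 751 bp
Sorted largest to smallest: 2042, 1166, 843, 751, 540, 198 bp.

2042, 1166, 843, 751, 540, 198 bp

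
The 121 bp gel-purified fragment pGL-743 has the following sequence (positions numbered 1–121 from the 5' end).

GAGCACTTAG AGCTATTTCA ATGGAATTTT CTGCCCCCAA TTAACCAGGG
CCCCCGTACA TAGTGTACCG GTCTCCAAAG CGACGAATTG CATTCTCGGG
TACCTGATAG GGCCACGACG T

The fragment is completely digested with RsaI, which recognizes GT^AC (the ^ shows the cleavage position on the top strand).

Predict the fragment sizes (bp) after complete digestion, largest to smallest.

57, 35, 20, 9 bp

RsaI sites (GTAC) start at positions 56, 65, 100.
RsaI cuts after base 2 of each site, so after positions 57, 66, 101.
Linear molecule, 3 cuts → 4 fragments:
  1–57 → 57 bp
  58–66 → 9 bp
  67–101 → 35 bp
  102–121 → 20 bp
Sorted largest to smallest: 57, 35, 20, 9 bp.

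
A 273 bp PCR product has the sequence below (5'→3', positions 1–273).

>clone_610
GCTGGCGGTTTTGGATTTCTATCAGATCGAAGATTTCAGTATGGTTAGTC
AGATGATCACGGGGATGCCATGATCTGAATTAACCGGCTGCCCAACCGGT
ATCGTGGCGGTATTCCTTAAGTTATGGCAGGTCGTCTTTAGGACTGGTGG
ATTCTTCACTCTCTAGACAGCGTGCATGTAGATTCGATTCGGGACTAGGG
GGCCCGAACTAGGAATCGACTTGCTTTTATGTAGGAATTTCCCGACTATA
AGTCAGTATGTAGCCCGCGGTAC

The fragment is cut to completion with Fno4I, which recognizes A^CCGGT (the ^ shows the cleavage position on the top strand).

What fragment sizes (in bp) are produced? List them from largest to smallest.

The Fno4I site (ACCGGT) starts at position 95.
Fno4I cuts after the first base of each site, so after position 95.
Linear molecule, 1 cut → 2 fragments:
  1–95 → 95 bp
  96–273 → 178 bp
Sorted largest to smallest: 178, 95 bp.

178, 95 bp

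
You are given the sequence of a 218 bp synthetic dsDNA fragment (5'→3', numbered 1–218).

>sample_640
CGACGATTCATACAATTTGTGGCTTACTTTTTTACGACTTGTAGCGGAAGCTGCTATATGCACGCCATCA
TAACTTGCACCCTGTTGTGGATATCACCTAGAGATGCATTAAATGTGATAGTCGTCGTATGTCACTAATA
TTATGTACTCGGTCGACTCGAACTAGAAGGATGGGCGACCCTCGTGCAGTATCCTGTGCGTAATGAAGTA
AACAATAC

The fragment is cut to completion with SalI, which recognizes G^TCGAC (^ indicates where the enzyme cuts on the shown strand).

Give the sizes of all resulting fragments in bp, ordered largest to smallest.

The SalI site (GTCGAC) starts at position 152.
SalI cuts after the first base of each site, so after position 152.
Linear molecule, 1 cut → 2 fragments:
  1–152 → 152 bp
  153–218 → 66 bp
Sorted largest to smallest: 152, 66 bp.

152, 66 bp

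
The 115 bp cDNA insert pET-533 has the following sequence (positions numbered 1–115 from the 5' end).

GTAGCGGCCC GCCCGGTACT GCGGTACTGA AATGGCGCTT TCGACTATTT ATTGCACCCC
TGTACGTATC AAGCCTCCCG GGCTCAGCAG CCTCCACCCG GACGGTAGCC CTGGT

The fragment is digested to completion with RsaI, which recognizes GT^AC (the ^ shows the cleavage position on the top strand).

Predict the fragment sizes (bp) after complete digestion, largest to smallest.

52, 38, 17, 8 bp

RsaI sites (GTAC) start at positions 16, 24, 62.
RsaI cuts after base 2 of each site, so after positions 17, 25, 63.
Linear molecule, 3 cuts → 4 fragments:
  1–17 → 17 bp
  18–25 → 8 bp
  26–63 → 38 bp
  64–115 → 52 bp
Sorted largest to smallest: 52, 38, 17, 8 bp.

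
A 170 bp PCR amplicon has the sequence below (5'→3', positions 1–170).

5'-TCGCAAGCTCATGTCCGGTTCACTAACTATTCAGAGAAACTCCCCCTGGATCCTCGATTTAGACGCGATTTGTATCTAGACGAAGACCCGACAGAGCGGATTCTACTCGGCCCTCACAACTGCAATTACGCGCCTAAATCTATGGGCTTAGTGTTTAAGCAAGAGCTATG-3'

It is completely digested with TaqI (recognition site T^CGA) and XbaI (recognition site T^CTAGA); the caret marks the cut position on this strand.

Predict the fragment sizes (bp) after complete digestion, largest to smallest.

The TaqI site (TCGA) starts at position 54.
TaqI cuts after the first base of each site, so after position 54.
The XbaI site (TCTAGA) starts at position 75.
XbaI cuts after the first base of each site, so after position 75.
Combined cut positions: 54, 75.
Linear molecule, 2 cuts → 3 fragments:
  1–54 → 54 bp
  55–75 → 21 bp
  76–170 → 95 bp
Sorted largest to smallest: 95, 54, 21 bp.

95, 54, 21 bp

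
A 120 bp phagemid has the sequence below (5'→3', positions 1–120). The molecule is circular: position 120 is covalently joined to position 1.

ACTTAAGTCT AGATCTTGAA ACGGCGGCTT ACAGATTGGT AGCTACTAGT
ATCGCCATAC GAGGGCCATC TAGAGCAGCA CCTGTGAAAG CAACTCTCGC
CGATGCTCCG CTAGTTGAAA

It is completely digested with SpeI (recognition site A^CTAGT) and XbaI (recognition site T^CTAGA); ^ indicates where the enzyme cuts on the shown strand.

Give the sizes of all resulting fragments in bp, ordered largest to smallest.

The SpeI site (ACTAGT) starts at position 45.
SpeI cuts after the first base of each site, so after position 45.
XbaI sites (TCTAGA) start at positions 8, 69.
XbaI cuts after the first base of each site, so after positions 8, 69.
Combined cut positions: 8, 45, 69.
Circular molecule, 3 cuts → 3 fragments:
  9–45 → 37 bp
  46–69 → 24 bp
  70–120 then 1–8 → 51 + 8 = 59 bp
Sorted largest to smallest: 59, 37, 24 bp.

59, 37, 24 bp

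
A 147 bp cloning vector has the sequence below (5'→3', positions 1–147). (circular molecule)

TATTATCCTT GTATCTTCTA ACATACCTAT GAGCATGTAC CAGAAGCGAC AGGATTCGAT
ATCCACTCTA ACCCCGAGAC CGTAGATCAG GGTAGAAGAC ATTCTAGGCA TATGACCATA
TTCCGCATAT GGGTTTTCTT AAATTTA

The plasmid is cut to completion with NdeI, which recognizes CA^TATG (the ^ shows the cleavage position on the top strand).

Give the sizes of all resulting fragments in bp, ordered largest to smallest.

NdeI sites (CATATG) start at positions 109, 126.
NdeI cuts after base 2 of each site, so after positions 110, 127.
Circular molecule, 2 cuts → 2 fragments:
  111–127 → 17 bp
  128–147 then 1–110 → 20 + 110 = 130 bp
Sorted largest to smallest: 130, 17 bp.

130, 17 bp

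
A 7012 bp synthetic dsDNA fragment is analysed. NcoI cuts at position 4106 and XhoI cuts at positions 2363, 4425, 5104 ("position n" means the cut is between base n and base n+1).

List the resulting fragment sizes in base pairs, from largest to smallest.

2363, 1908, 1743, 679, 319 bp

Combined cut positions (sorted): 2363, 4106, 4425, 5104.
Linear molecule, 4 cuts → 5 fragments:
  2363 − 0 = 2363 bp
  4106 − 2363 = 1743 bp
  4425 − 4106 = 319 bp
  5104 − 4425 = 679 bp
  7012 − 5104 = 1908 bp
Sorted largest to smallest: 2363, 1908, 1743, 679, 319 bp.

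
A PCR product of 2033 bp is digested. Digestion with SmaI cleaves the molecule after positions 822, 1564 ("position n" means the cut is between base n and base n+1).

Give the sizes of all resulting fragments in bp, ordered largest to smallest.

822, 742, 469 bp

Linear molecule, 2 cuts → 3 fragments:
  822 − 0 = 822 bp
  1564 − 822 = 742 bp
  2033 − 1564 = 469 bp
Sorted largest to smallest: 822, 742, 469 bp.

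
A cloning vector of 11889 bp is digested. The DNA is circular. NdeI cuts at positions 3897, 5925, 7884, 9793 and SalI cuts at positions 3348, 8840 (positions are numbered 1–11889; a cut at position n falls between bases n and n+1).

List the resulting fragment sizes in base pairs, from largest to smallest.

Combined cut positions (sorted): 3348, 3897, 5925, 7884, 8840, 9793.
Circular molecule, 6 cuts → 6 fragments:
  3897 − 3348 = 549 bp
  5925 − 3897 = 2028 bp
  7884 − 5925 = 1959 bp
  8840 − 7884 = 956 bp
  9793 − 8840 = 953 bp
  wrap: 11889 − 9793 + 3348 = 5444 bp
Sorted largest to smallest: 5444, 2028, 1959, 956, 953, 549 bp.

5444, 2028, 1959, 956, 953, 549 bp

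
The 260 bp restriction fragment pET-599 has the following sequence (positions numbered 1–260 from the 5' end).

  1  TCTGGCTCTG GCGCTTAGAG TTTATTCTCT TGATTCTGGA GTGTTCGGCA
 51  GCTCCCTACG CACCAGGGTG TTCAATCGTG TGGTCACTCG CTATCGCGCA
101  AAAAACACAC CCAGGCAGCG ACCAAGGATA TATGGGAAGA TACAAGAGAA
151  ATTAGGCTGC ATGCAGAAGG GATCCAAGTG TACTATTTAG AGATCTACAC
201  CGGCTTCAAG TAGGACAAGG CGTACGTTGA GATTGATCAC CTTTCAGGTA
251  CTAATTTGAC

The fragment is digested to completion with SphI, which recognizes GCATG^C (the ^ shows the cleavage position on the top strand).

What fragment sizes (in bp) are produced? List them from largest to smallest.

The SphI site (GCATGC) starts at position 159.
SphI cuts after base 5 of each site (before the last base), so after position 163.
Linear molecule, 1 cut → 2 fragments:
  1–163 → 163 bp
  164–260 → 97 bp
Sorted largest to smallest: 163, 97 bp.

163, 97 bp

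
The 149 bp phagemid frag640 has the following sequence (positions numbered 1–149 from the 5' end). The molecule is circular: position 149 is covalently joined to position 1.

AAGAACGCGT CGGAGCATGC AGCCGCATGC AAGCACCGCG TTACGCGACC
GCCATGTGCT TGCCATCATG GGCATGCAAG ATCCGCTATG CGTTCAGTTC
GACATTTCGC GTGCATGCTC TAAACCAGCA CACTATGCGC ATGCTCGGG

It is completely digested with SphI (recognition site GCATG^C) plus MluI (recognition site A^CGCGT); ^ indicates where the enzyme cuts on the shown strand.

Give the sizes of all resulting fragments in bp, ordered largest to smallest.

SphI sites (GCATGC) start at positions 15, 25, 72, 113, 139.
SphI cuts after base 5 of each site (before the last base), so after positions 19, 29, 76, 117, 143.
The MluI site (ACGCGT) starts at position 5.
MluI cuts after the first base of each site, so after position 5.
Combined cut positions: 5, 19, 29, 76, 117, 143.
Circular molecule, 6 cuts → 6 fragments:
  6–19 → 14 bp
  20–29 → 10 bp
  30–76 → 47 bp
  77–117 → 41 bp
  118–143 → 26 bp
  144–149 then 1–5 → 6 + 5 = 11 bp
Sorted largest to smallest: 47, 41, 26, 14, 11, 10 bp.

47, 41, 26, 14, 11, 10 bp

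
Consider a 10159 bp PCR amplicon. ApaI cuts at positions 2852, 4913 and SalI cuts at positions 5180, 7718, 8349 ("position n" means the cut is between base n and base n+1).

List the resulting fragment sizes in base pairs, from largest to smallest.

Combined cut positions (sorted): 2852, 4913, 5180, 7718, 8349.
Linear molecule, 5 cuts → 6 fragments:
  2852 − 0 = 2852 bp
  4913 − 2852 = 2061 bp
  5180 − 4913 = 267 bp
  7718 − 5180 = 2538 bp
  8349 − 7718 = 631 bp
  10159 − 8349 = 1810 bp
Sorted largest to smallest: 2852, 2538, 2061, 1810, 631, 267 bp.

2852, 2538, 2061, 1810, 631, 267 bp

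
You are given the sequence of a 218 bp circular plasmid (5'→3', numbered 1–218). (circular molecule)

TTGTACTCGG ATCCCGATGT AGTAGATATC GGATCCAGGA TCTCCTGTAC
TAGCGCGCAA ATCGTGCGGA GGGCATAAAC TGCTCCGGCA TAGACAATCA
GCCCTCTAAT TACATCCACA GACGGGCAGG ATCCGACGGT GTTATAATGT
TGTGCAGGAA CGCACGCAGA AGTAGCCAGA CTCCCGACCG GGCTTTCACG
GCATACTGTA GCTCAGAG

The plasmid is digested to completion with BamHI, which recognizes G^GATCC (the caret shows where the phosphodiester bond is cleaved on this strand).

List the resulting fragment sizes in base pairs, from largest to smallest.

BamHI sites (GGATCC) start at positions 9, 31, 129.
BamHI cuts after the first base of each site, so after positions 9, 31, 129.
Circular molecule, 3 cuts → 3 fragments:
  10–31 → 22 bp
  32–129 → 98 bp
  130–218 then 1–9 → 89 + 9 = 98 bp
Sorted largest to smallest: 98, 98, 22 bp.

98, 98, 22 bp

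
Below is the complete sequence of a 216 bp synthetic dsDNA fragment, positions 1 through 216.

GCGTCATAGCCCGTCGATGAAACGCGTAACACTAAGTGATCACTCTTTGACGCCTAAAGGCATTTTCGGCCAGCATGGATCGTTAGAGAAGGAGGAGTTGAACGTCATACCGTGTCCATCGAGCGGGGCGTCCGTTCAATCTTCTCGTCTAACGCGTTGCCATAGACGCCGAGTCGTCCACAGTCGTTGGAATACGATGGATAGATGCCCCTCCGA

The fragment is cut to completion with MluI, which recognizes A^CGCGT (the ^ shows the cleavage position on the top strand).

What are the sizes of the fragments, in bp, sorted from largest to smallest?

MluI sites (ACGCGT) start at positions 22, 152.
MluI cuts after the first base of each site, so after positions 22, 152.
Linear molecule, 2 cuts → 3 fragments:
  1–22 → 22 bp
  23–152 → 130 bp
  153–216 → 64 bp
Sorted largest to smallest: 130, 64, 22 bp.

130, 64, 22 bp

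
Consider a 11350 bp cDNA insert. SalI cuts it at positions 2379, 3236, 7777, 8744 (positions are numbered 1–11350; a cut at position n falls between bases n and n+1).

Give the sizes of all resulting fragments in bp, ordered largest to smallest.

4541, 2606, 2379, 967, 857 bp

Linear molecule, 4 cuts → 5 fragments:
  2379 − 0 = 2379 bp
  3236 − 2379 = 857 bp
  7777 − 3236 = 4541 bp
  8744 − 7777 = 967 bp
  11350 − 8744 = 2606 bp
Sorted largest to smallest: 4541, 2606, 2379, 967, 857 bp.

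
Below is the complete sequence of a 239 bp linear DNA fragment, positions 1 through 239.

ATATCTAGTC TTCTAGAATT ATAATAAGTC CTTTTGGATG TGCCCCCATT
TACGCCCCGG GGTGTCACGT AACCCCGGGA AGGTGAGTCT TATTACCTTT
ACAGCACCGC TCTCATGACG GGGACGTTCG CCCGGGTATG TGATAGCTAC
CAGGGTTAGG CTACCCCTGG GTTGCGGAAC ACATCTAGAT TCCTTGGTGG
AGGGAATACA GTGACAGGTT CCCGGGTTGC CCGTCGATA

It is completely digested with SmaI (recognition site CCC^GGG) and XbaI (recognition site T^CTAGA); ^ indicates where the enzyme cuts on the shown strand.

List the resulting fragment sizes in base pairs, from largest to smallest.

57, 51, 46, 39, 18, 16, 12 bp

SmaI sites (CCCGGG) start at positions 56, 74, 131, 221.
SmaI cuts after base 3 of each site, so after positions 58, 76, 133, 223.
XbaI sites (TCTAGA) start at positions 12, 184.
XbaI cuts after the first base of each site, so after positions 12, 184.
Combined cut positions: 12, 58, 76, 133, 184, 223.
Linear molecule, 6 cuts → 7 fragments:
  1–12 → 12 bp
  13–58 → 46 bp
  59–76 → 18 bp
  77–133 → 57 bp
  134–184 → 51 bp
  185–223 → 39 bp
  224–239 → 16 bp
Sorted largest to smallest: 57, 51, 46, 39, 18, 16, 12 bp.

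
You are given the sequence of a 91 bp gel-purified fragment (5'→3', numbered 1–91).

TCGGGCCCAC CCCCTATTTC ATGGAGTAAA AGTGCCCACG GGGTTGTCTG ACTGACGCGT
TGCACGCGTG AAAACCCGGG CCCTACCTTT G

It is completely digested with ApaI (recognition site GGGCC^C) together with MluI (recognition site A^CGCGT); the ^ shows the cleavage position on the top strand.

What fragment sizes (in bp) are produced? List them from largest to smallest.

48, 18, 9, 9, 7 bp

ApaI sites (GGGCCC) start at positions 3, 78.
ApaI cuts after base 5 of each site (before the last base), so after positions 7, 82.
MluI sites (ACGCGT) start at positions 55, 64.
MluI cuts after the first base of each site, so after positions 55, 64.
Combined cut positions: 7, 55, 64, 82.
Linear molecule, 4 cuts → 5 fragments:
  1–7 → 7 bp
  8–55 → 48 bp
  56–64 → 9 bp
  65–82 → 18 bp
  83–91 → 9 bp
Sorted largest to smallest: 48, 18, 9, 9, 7 bp.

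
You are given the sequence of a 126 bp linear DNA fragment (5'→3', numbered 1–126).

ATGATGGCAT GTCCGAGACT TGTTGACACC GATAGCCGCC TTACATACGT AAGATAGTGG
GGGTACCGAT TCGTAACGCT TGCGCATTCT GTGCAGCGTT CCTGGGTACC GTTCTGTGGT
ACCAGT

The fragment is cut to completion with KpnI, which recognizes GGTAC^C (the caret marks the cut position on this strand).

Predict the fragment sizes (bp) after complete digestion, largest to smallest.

KpnI sites (GGTACC) start at positions 62, 105, 118.
KpnI cuts after base 5 of each site (before the last base), so after positions 66, 109, 122.
Linear molecule, 3 cuts → 4 fragments:
  1–66 → 66 bp
  67–109 → 43 bp
  110–122 → 13 bp
  123–126 → 4 bp
Sorted largest to smallest: 66, 43, 13, 4 bp.

66, 43, 13, 4 bp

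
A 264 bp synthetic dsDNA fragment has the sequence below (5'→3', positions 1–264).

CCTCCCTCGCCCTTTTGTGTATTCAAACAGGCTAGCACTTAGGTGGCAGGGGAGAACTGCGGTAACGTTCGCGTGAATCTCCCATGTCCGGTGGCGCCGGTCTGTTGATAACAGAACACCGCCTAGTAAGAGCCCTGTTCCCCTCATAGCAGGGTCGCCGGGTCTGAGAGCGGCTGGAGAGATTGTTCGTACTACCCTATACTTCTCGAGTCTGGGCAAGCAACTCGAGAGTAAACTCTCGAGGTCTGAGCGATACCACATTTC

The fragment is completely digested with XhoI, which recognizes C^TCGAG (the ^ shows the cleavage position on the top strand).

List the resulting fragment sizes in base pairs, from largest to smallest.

205, 26, 19, 14 bp

XhoI sites (CTCGAG) start at positions 205, 224, 238.
XhoI cuts after the first base of each site, so after positions 205, 224, 238.
Linear molecule, 3 cuts → 4 fragments:
  1–205 → 205 bp
  206–224 → 19 bp
  225–238 → 14 bp
  239–264 → 26 bp
Sorted largest to smallest: 205, 26, 19, 14 bp.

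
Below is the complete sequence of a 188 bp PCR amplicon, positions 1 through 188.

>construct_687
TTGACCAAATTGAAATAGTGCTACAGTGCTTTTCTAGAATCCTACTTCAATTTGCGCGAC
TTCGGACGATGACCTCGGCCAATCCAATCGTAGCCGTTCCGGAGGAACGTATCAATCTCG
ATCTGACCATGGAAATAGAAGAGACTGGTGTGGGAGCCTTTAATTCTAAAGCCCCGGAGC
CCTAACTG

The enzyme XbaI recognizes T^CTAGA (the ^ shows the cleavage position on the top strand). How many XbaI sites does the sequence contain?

TCTAGA occurs starting at position 33.
XbaI cuts at 1 site.

1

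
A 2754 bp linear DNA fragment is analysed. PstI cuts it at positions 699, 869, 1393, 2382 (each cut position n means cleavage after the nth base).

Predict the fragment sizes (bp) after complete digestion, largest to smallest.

989, 699, 524, 372, 170 bp

Linear molecule, 4 cuts → 5 fragments:
  699 − 0 = 699 bp
  869 − 699 = 170 bp
  1393 − 869 = 524 bp
  2382 − 1393 = 989 bp
  2754 − 2382 = 372 bp
Sorted largest to smallest: 989, 699, 524, 372, 170 bp.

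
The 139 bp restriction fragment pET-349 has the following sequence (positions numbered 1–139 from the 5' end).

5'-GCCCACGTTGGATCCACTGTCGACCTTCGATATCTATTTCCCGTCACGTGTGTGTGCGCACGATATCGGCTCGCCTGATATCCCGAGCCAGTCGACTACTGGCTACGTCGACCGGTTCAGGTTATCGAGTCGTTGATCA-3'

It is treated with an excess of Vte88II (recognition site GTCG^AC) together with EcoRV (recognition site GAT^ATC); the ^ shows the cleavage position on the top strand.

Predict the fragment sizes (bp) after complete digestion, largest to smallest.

33, 29, 22, 16, 15, 15, 9 bp

Vte88II sites (GTCGAC) start at positions 19, 91, 107.
Vte88II cuts after base 4 of each site, so after positions 22, 94, 110.
EcoRV sites (GATATC) start at positions 29, 62, 77.
EcoRV cuts after base 3 of each site, so after positions 31, 64, 79.
Combined cut positions: 22, 31, 64, 79, 94, 110.
Linear molecule, 6 cuts → 7 fragments:
  1–22 → 22 bp
  23–31 → 9 bp
  32–64 → 33 bp
  65–79 → 15 bp
  80–94 → 15 bp
  95–110 → 16 bp
  111–139 → 29 bp
Sorted largest to smallest: 33, 29, 22, 16, 15, 15, 9 bp.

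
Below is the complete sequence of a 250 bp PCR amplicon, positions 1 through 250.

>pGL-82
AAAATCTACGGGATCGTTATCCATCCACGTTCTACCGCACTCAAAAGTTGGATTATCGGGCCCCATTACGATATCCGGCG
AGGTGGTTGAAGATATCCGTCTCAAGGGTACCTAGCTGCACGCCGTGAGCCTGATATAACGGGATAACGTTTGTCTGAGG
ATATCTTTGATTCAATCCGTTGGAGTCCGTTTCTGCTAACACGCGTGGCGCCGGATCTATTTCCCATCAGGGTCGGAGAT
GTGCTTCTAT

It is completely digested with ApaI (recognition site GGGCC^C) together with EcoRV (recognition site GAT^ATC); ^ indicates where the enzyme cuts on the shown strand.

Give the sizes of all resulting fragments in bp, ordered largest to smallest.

88, 68, 62, 22, 10 bp

The ApaI site (GGGCCC) starts at position 58.
ApaI cuts after base 5 of each site (before the last base), so after position 62.
EcoRV sites (GATATC) start at positions 70, 92, 160.
EcoRV cuts after base 3 of each site, so after positions 72, 94, 162.
Combined cut positions: 62, 72, 94, 162.
Linear molecule, 4 cuts → 5 fragments:
  1–62 → 62 bp
  63–72 → 10 bp
  73–94 → 22 bp
  95–162 → 68 bp
  163–250 → 88 bp
Sorted largest to smallest: 88, 68, 62, 22, 10 bp.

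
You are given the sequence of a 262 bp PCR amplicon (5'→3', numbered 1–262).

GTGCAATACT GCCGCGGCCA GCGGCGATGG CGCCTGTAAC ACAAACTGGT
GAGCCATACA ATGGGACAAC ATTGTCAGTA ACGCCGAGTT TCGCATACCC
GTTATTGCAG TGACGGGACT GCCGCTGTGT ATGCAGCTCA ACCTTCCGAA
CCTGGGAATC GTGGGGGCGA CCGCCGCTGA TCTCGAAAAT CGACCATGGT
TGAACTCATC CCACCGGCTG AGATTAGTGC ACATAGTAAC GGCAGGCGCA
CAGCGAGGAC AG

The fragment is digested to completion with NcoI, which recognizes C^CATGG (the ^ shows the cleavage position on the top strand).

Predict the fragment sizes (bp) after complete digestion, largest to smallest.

194, 68 bp

The NcoI site (CCATGG) starts at position 194.
NcoI cuts after the first base of each site, so after position 194.
Linear molecule, 1 cut → 2 fragments:
  1–194 → 194 bp
  195–262 → 68 bp
Sorted largest to smallest: 194, 68 bp.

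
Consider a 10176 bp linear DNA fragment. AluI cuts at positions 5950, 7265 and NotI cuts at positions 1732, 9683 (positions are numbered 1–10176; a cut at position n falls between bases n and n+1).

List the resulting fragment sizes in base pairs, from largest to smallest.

4218, 2418, 1732, 1315, 493 bp

Combined cut positions (sorted): 1732, 5950, 7265, 9683.
Linear molecule, 4 cuts → 5 fragments:
  1732 − 0 = 1732 bp
  5950 − 1732 = 4218 bp
  7265 − 5950 = 1315 bp
  9683 − 7265 = 2418 bp
  10176 − 9683 = 493 bp
Sorted largest to smallest: 4218, 2418, 1732, 1315, 493 bp.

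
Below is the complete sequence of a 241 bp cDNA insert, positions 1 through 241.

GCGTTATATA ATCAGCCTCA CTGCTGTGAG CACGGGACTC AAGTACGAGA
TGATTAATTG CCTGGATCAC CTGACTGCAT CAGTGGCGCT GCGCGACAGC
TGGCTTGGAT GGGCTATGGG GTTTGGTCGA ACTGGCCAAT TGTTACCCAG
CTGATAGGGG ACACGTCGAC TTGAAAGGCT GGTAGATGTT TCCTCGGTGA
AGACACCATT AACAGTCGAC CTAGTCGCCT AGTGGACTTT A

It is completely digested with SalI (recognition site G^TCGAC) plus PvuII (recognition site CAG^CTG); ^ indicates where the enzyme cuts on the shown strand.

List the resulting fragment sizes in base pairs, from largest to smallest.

99, 51, 50, 26, 15 bp

SalI sites (GTCGAC) start at positions 165, 215.
SalI cuts after the first base of each site, so after positions 165, 215.
PvuII sites (CAGCTG) start at positions 97, 148.
PvuII cuts after base 3 of each site, so after positions 99, 150.
Combined cut positions: 99, 150, 165, 215.
Linear molecule, 4 cuts → 5 fragments:
  1–99 → 99 bp
  100–150 → 51 bp
  151–165 → 15 bp
  166–215 → 50 bp
  216–241 → 26 bp
Sorted largest to smallest: 99, 51, 50, 26, 15 bp.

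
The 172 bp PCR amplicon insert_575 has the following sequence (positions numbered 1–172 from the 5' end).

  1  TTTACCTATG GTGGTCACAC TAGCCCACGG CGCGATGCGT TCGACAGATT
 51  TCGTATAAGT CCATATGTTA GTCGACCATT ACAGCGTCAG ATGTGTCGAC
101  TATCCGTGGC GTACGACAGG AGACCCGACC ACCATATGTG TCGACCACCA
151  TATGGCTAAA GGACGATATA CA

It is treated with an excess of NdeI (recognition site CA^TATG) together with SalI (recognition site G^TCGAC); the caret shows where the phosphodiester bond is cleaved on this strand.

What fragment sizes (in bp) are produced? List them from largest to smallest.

NdeI sites (CATATG) start at positions 62, 133, 149.
NdeI cuts after base 2 of each site, so after positions 63, 134, 150.
SalI sites (GTCGAC) start at positions 71, 95, 140.
SalI cuts after the first base of each site, so after positions 71, 95, 140.
Combined cut positions: 63, 71, 95, 134, 140, 150.
Linear molecule, 6 cuts → 7 fragments:
  1–63 → 63 bp
  64–71 → 8 bp
  72–95 → 24 bp
  96–134 → 39 bp
  135–140 → 6 bp
  141–150 → 10 bp
  151–172 → 22 bp
Sorted largest to smallest: 63, 39, 24, 22, 10, 8, 6 bp.

63, 39, 24, 22, 10, 8, 6 bp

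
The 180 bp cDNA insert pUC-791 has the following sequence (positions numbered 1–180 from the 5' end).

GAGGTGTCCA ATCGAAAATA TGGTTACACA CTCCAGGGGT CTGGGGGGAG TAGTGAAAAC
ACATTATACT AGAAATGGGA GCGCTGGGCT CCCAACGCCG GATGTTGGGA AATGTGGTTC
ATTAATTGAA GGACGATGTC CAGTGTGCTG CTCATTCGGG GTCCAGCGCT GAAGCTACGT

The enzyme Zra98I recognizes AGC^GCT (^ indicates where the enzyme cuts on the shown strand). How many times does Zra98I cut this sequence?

2

AGCGCT occurs starting at positions 80, 165.
Zra98I cuts at 2 sites.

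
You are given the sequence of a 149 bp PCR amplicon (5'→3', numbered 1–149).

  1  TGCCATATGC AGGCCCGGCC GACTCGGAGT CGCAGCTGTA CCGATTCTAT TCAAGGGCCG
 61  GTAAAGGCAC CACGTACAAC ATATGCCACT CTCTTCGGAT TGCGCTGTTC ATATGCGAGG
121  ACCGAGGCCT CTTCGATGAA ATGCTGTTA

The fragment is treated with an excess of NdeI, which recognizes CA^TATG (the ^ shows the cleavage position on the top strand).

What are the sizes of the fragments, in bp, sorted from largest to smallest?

76, 38, 30, 5 bp

NdeI sites (CATATG) start at positions 4, 80, 110.
NdeI cuts after base 2 of each site, so after positions 5, 81, 111.
Linear molecule, 3 cuts → 4 fragments:
  1–5 → 5 bp
  6–81 → 76 bp
  82–111 → 30 bp
  112–149 → 38 bp
Sorted largest to smallest: 76, 38, 30, 5 bp.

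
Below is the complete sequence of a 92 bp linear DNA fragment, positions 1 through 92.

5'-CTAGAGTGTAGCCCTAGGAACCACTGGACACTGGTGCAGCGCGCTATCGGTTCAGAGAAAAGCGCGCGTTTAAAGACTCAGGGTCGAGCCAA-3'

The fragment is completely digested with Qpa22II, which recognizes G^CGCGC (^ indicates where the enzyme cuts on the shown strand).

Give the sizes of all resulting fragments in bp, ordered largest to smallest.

39, 30, 23 bp

Qpa22II sites (GCGCGC) start at positions 39, 62.
Qpa22II cuts after the first base of each site, so after positions 39, 62.
Linear molecule, 2 cuts → 3 fragments:
  1–39 → 39 bp
  40–62 → 23 bp
  63–92 → 30 bp
Sorted largest to smallest: 39, 30, 23 bp.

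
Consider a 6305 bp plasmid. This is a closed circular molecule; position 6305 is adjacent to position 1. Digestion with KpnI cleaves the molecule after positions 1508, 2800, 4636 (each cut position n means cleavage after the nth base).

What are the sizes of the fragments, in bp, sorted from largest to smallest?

3177, 1836, 1292 bp

Circular molecule, 3 cuts → 3 fragments:
  2800 − 1508 = 1292 bp
  4636 − 2800 = 1836 bp
  wrap: 6305 − 4636 + 1508 = 3177 bp
Sorted largest to smallest: 3177, 1836, 1292 bp.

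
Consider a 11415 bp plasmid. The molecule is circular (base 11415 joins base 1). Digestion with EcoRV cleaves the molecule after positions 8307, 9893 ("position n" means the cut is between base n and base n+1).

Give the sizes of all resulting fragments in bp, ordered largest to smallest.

9829, 1586 bp

Circular molecule, 2 cuts → 2 fragments:
  9893 − 8307 = 1586 bp
  wrap: 11415 − 9893 + 8307 = 9829 bp
Sorted largest to smallest: 9829, 1586 bp.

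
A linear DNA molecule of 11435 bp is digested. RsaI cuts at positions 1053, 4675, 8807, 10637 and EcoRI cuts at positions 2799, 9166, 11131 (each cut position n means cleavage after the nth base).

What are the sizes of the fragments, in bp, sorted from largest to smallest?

4132, 1876, 1746, 1471, 1053, 494, 359, 304 bp

Combined cut positions (sorted): 1053, 2799, 4675, 8807, 9166, 10637, 11131.
Linear molecule, 7 cuts → 8 fragments:
  1053 − 0 = 1053 bp
  2799 − 1053 = 1746 bp
  4675 − 2799 = 1876 bp
  8807 − 4675 = 4132 bp
  9166 − 8807 = 359 bp
  10637 − 9166 = 1471 bp
  11131 − 10637 = 494 bp
  11435 − 11131 = 304 bp
Sorted largest to smallest: 4132, 1876, 1746, 1471, 1053, 494, 359, 304 bp.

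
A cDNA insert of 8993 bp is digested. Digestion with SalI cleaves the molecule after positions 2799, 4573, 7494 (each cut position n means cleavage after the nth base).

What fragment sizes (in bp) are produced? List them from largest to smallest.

2921, 2799, 1774, 1499 bp

Linear molecule, 3 cuts → 4 fragments:
  2799 − 0 = 2799 bp
  4573 − 2799 = 1774 bp
  7494 − 4573 = 2921 bp
  8993 − 7494 = 1499 bp
Sorted largest to smallest: 2921, 2799, 1774, 1499 bp.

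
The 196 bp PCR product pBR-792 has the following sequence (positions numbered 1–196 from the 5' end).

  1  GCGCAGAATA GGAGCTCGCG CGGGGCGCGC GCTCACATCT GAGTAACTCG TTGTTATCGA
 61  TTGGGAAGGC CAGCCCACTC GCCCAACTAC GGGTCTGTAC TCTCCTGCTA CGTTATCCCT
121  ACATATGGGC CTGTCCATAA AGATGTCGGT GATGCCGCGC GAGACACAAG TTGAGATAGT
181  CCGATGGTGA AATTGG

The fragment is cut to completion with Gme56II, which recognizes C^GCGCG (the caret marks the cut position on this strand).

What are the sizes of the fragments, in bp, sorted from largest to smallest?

Gme56II sites (CGCGCG) start at positions 17, 26, 156.
Gme56II cuts after the first base of each site, so after positions 17, 26, 156.
Linear molecule, 3 cuts → 4 fragments:
  1–17 → 17 bp
  18–26 → 9 bp
  27–156 → 130 bp
  157–196 → 40 bp
Sorted largest to smallest: 130, 40, 17, 9 bp.

130, 40, 17, 9 bp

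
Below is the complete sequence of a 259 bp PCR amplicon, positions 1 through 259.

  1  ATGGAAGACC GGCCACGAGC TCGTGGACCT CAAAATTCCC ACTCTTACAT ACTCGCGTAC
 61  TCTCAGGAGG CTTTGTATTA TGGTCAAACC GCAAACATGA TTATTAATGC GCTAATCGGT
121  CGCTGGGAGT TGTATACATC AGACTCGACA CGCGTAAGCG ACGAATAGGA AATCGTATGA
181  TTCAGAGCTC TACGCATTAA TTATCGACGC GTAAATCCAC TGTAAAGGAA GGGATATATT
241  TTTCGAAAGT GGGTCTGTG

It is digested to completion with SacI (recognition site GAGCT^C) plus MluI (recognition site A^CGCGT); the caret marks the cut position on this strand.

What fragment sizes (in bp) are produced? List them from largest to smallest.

SacI sites (GAGCTC) start at positions 17, 185.
SacI cuts after base 5 of each site (before the last base), so after positions 21, 189.
MluI sites (ACGCGT) start at positions 150, 207.
MluI cuts after the first base of each site, so after positions 150, 207.
Combined cut positions: 21, 150, 189, 207.
Linear molecule, 4 cuts → 5 fragments:
  1–21 → 21 bp
  22–150 → 129 bp
  151–189 → 39 bp
  190–207 → 18 bp
  208–259 → 52 bp
Sorted largest to smallest: 129, 52, 39, 21, 18 bp.

129, 52, 39, 21, 18 bp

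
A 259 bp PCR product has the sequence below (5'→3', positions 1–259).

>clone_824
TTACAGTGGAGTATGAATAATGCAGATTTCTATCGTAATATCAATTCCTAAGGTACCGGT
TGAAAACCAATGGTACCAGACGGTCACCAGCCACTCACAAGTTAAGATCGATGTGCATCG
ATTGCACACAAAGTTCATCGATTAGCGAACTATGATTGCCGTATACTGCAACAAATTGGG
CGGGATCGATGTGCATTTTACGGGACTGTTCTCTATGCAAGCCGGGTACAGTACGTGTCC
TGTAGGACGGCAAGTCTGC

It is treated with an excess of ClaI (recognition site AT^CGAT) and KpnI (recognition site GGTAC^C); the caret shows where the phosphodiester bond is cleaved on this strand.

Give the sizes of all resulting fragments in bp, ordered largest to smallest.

ClaI sites (ATCGAT) start at positions 107, 117, 137, 185.
ClaI cuts after base 2 of each site, so after positions 108, 118, 138, 186.
KpnI sites (GGTACC) start at positions 52, 72.
KpnI cuts after base 5 of each site (before the last base), so after positions 56, 76.
Combined cut positions: 56, 76, 108, 118, 138, 186.
Linear molecule, 6 cuts → 7 fragments:
  1–56 → 56 bp
  57–76 → 20 bp
  77–108 → 32 bp
  109–118 → 10 bp
  119–138 → 20 bp
  139–186 → 48 bp
  187–259 → 73 bp
Sorted largest to smallest: 73, 56, 48, 32, 20, 20, 10 bp.

73, 56, 48, 32, 20, 20, 10 bp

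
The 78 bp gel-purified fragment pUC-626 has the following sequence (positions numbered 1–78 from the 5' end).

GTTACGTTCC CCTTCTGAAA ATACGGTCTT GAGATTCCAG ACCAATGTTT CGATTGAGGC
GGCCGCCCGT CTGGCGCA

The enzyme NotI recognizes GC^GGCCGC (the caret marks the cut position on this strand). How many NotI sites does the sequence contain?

1

GCGGCCGC occurs starting at position 59.
NotI cuts at 1 site.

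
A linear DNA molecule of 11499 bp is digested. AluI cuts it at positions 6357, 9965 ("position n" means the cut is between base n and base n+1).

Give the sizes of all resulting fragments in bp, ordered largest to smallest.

Linear molecule, 2 cuts → 3 fragments:
  6357 − 0 = 6357 bp
  9965 − 6357 = 3608 bp
  11499 − 9965 = 1534 bp
Sorted largest to smallest: 6357, 3608, 1534 bp.

6357, 3608, 1534 bp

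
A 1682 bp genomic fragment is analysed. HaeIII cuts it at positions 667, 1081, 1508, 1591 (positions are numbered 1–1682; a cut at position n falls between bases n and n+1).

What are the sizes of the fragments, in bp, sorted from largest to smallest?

Linear molecule, 4 cuts → 5 fragments:
  667 − 0 = 667 bp
  1081 − 667 = 414 bp
  1508 − 1081 = 427 bp
  1591 − 1508 = 83 bp
  1682 − 1591 = 91 bp
Sorted largest to smallest: 667, 427, 414, 91, 83 bp.

667, 427, 414, 91, 83 bp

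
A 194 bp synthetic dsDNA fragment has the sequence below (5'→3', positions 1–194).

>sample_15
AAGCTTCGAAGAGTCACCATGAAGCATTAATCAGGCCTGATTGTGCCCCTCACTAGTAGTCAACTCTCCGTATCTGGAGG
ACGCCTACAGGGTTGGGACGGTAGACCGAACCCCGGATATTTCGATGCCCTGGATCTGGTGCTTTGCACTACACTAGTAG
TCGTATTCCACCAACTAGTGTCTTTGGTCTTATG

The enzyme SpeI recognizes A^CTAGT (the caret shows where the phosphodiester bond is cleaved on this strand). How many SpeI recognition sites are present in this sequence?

ACTAGT occurs starting at positions 52, 153, 174.
SpeI cuts at 3 sites.

3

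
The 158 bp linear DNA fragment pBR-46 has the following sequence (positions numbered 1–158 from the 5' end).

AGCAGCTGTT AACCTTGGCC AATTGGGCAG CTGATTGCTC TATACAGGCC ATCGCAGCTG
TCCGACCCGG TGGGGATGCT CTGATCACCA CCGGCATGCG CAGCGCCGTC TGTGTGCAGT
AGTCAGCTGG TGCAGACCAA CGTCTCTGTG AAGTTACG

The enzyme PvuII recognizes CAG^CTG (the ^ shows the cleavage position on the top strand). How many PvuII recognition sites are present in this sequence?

4

CAGCTG occurs starting at positions 3, 28, 55, 124.
PvuII cuts at 4 sites.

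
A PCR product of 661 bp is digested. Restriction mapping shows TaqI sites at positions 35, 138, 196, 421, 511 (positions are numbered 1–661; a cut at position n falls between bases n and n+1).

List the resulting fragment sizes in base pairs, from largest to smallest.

225, 150, 103, 90, 58, 35 bp

Linear molecule, 5 cuts → 6 fragments:
  35 − 0 = 35 bp
  138 − 35 = 103 bp
  196 − 138 = 58 bp
  421 − 196 = 225 bp
  511 − 421 = 90 bp
  661 − 511 = 150 bp
Sorted largest to smallest: 225, 150, 103, 90, 58, 35 bp.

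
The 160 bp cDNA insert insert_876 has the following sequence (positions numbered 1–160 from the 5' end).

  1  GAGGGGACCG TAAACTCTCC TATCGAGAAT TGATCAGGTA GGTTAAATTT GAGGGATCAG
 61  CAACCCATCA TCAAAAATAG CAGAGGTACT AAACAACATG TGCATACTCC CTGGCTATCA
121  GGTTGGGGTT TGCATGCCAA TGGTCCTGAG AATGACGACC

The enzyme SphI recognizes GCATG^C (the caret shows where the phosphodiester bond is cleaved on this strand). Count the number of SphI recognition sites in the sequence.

1

GCATGC occurs starting at position 132.
SphI cuts at 1 site.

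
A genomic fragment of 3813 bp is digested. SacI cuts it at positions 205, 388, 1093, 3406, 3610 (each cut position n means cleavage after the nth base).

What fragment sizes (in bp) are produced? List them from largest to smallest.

Linear molecule, 5 cuts → 6 fragments:
  205 − 0 = 205 bp
  388 − 205 = 183 bp
  1093 − 388 = 705 bp
  3406 − 1093 = 2313 bp
  3610 − 3406 = 204 bp
  3813 − 3610 = 203 bp
Sorted largest to smallest: 2313, 705, 205, 204, 203, 183 bp.

2313, 705, 205, 204, 203, 183 bp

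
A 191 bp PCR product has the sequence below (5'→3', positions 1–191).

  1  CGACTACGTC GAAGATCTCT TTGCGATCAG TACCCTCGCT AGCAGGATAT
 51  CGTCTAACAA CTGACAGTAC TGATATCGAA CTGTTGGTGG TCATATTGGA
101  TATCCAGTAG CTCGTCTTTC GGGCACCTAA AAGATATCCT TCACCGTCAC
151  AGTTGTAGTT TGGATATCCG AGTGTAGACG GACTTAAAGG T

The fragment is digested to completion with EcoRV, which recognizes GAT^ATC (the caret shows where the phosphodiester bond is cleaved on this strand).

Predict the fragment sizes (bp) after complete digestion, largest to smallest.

EcoRV sites (GATATC) start at positions 46, 72, 99, 133, 163.
EcoRV cuts after base 3 of each site, so after positions 48, 74, 101, 135, 165.
Linear molecule, 5 cuts → 6 fragments:
  1–48 → 48 bp
  49–74 → 26 bp
  75–101 → 27 bp
  102–135 → 34 bp
  136–165 → 30 bp
  166–191 → 26 bp
Sorted largest to smallest: 48, 34, 30, 27, 26, 26 bp.

48, 34, 30, 27, 26, 26 bp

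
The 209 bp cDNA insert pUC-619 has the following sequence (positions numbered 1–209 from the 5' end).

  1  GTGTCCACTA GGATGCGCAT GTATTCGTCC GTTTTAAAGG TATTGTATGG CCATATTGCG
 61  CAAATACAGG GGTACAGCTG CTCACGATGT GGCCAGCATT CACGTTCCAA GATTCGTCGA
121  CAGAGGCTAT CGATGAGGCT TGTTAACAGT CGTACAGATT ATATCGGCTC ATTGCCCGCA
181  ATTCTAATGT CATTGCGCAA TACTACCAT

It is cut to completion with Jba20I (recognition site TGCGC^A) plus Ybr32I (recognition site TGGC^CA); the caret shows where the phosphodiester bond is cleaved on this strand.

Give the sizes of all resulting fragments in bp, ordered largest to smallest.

105, 33, 32, 18, 11, 10 bp

Jba20I sites (TGCGCA) start at positions 14, 57, 194.
Jba20I cuts after base 5 of each site (before the last base), so after positions 18, 61, 198.
Ybr32I sites (TGGCCA) start at positions 48, 90.
Ybr32I cuts after base 4 of each site, so after positions 51, 93.
Combined cut positions: 18, 51, 61, 93, 198.
Linear molecule, 5 cuts → 6 fragments:
  1–18 → 18 bp
  19–51 → 33 bp
  52–61 → 10 bp
  62–93 → 32 bp
  94–198 → 105 bp
  199–209 → 11 bp
Sorted largest to smallest: 105, 33, 32, 18, 11, 10 bp.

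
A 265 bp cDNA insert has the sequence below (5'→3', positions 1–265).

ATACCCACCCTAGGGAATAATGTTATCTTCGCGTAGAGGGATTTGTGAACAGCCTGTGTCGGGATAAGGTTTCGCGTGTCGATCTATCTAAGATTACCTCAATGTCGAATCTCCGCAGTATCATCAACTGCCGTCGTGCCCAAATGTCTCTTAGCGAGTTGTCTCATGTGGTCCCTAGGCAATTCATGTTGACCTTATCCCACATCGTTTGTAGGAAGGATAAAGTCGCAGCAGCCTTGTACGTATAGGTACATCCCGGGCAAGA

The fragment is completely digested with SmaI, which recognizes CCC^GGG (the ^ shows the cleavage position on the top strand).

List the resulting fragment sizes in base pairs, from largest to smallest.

The SmaI site (CCCGGG) starts at position 255.
SmaI cuts after base 3 of each site, so after position 257.
Linear molecule, 1 cut → 2 fragments:
  1–257 → 257 bp
  258–265 → 8 bp
Sorted largest to smallest: 257, 8 bp.

257, 8 bp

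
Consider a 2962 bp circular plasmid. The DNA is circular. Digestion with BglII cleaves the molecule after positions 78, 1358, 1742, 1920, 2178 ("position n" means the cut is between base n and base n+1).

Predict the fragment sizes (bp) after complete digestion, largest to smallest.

Circular molecule, 5 cuts → 5 fragments:
  1358 − 78 = 1280 bp
  1742 − 1358 = 384 bp
  1920 − 1742 = 178 bp
  2178 − 1920 = 258 bp
  wrap: 2962 − 2178 + 78 = 862 bp
Sorted largest to smallest: 1280, 862, 384, 258, 178 bp.

1280, 862, 384, 258, 178 bp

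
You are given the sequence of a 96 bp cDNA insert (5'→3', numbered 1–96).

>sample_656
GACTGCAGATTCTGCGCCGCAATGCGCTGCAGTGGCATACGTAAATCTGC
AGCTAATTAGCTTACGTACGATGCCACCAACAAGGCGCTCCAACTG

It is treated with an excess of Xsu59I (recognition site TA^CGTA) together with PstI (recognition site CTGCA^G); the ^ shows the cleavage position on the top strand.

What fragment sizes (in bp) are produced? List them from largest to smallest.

32, 24, 13, 12, 8, 7 bp

Xsu59I sites (TACGTA) start at positions 38, 63.
Xsu59I cuts after base 2 of each site, so after positions 39, 64.
PstI sites (CTGCAG) start at positions 3, 27, 47.
PstI cuts after base 5 of each site (before the last base), so after positions 7, 31, 51.
Combined cut positions: 7, 31, 39, 51, 64.
Linear molecule, 5 cuts → 6 fragments:
  1–7 → 7 bp
  8–31 → 24 bp
  32–39 → 8 bp
  40–51 → 12 bp
  52–64 → 13 bp
  65–96 → 32 bp
Sorted largest to smallest: 32, 24, 13, 12, 8, 7 bp.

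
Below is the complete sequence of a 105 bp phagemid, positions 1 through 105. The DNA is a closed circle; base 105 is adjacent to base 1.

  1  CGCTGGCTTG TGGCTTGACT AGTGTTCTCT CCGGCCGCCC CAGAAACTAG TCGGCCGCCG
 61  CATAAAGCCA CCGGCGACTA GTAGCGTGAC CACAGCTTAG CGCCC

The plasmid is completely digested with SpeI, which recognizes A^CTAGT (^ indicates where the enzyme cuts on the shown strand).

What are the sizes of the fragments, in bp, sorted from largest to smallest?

46, 31, 28 bp

SpeI sites (ACTAGT) start at positions 18, 46, 77.
SpeI cuts after the first base of each site, so after positions 18, 46, 77.
Circular molecule, 3 cuts → 3 fragments:
  19–46 → 28 bp
  47–77 → 31 bp
  78–105 then 1–18 → 28 + 18 = 46 bp
Sorted largest to smallest: 46, 31, 28 bp.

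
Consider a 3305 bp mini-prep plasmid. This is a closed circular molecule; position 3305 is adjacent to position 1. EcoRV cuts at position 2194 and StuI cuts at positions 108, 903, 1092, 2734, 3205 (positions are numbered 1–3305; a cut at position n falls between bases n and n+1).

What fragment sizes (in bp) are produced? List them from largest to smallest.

Combined cut positions (sorted): 108, 903, 1092, 2194, 2734, 3205.
Circular molecule, 6 cuts → 6 fragments:
  903 − 108 = 795 bp
  1092 − 903 = 189 bp
  2194 − 1092 = 1102 bp
  2734 − 2194 = 540 bp
  3205 − 2734 = 471 bp
  wrap: 3305 − 3205 + 108 = 208 bp
Sorted largest to smallest: 1102, 795, 540, 471, 208, 189 bp.

1102, 795, 540, 471, 208, 189 bp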